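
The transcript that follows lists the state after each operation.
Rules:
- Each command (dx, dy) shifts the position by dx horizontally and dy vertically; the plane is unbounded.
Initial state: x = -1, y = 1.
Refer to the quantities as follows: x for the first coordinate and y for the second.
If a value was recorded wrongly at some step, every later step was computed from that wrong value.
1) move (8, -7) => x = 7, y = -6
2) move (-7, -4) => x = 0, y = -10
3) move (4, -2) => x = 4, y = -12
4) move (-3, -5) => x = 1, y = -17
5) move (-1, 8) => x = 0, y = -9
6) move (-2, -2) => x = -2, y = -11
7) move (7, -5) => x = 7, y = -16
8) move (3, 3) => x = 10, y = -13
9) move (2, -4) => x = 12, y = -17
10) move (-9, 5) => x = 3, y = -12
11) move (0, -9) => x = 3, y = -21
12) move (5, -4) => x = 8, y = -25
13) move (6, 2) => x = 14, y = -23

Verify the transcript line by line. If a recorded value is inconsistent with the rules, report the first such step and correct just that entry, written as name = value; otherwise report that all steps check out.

step 7, x = 5

step 1: x = -1 + (8) = 7, y = 1 + (-7) = -6 -> in agreement
step 2: x = 7 + (-7) = 0, y = -6 + (-4) = -10 -> no discrepancy
step 3: x = 0 + (4) = 4, y = -10 + (-2) = -12 -> confirmed correct
step 4: x = 4 + (-3) = 1, y = -12 + (-5) = -17 -> consistent with the transcript
step 5: x = 1 + (-1) = 0, y = -17 + (8) = -9 -> confirmed correct
step 6: x = 0 + (-2) = -2, y = -9 + (-2) = -11 -> verified
step 7: x = -2 + (7) = 5, y = -11 + (-5) = -16 -> not what was recorded
The earliest wrong entry is at step 7: it should read x = 5.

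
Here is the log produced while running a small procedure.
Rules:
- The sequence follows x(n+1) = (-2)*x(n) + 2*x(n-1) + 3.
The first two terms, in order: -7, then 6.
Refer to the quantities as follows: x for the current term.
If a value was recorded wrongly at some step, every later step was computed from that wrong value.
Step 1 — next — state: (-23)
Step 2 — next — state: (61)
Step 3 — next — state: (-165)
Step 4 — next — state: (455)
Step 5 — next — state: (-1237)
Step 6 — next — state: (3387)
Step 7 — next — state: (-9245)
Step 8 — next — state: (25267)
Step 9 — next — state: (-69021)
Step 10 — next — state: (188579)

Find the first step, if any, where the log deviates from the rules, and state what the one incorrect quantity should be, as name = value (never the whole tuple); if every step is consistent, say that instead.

no error

step 1: x = -2*(6) + (2)*(-7) + (3) = -23 -> agrees with the log
step 2: x = -2*(-23) + (2)*(6) + (3) = 61 -> agrees with the log
step 3: x = -2*(61) + (2)*(-23) + (3) = -165 -> same as recorded
step 4: x = -2*(-165) + (2)*(61) + (3) = 455 -> same as recorded
step 5: x = -2*(455) + (2)*(-165) + (3) = -1237 -> matches
step 6: x = -2*(-1237) + (2)*(455) + (3) = 3387 -> matches
step 7: x = -2*(3387) + (2)*(-1237) + (3) = -9245 -> in agreement
step 8: x = -2*(-9245) + (2)*(3387) + (3) = 25267 -> in agreement
step 9: x = -2*(25267) + (2)*(-9245) + (3) = -69021 -> confirmed correct
step 10: x = -2*(-69021) + (2)*(25267) + (3) = 188579 -> consistent with the log
No step deviates from the rules.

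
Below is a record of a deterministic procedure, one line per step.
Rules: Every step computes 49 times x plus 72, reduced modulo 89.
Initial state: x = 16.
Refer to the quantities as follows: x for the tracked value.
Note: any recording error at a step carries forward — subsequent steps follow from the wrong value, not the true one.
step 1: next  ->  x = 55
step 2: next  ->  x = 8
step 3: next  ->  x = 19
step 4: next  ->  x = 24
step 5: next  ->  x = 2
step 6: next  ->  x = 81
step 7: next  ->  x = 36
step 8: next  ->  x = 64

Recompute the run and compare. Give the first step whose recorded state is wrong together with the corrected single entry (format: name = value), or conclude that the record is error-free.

Recomputing the run from the initial state:
step 1: x = 55
step 2: x = 8
step 3: x = 19
step 4: x = 24
step 5: x = 2
step 6: x = 81
step 7: x = 36
step 8: x = 56
The first disagreement with the record is at step 8, where the value should be x = 56.

step 8, x = 56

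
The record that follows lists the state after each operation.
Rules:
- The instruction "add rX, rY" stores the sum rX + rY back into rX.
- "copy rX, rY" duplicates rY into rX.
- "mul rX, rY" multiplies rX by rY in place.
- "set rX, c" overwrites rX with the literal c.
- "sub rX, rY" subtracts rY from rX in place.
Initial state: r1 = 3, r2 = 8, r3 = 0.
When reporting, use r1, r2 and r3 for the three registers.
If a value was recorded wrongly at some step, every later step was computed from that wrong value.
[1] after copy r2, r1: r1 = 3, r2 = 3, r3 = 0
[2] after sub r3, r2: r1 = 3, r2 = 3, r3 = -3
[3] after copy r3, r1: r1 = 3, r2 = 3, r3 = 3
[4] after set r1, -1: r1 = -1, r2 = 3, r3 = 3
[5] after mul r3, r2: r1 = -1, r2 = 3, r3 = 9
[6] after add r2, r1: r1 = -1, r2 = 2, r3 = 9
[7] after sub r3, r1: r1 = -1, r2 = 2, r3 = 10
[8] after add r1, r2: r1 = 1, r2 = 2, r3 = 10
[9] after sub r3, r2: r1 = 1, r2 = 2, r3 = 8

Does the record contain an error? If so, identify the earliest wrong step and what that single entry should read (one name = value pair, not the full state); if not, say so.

Recomputing the run from the initial state:
step 1: r1 = 3, r2 = 3, r3 = 0
step 2: r1 = 3, r2 = 3, r3 = -3
step 3: r1 = 3, r2 = 3, r3 = 3
step 4: r1 = -1, r2 = 3, r3 = 3
step 5: r1 = -1, r2 = 3, r3 = 9
step 6: r1 = -1, r2 = 2, r3 = 9
step 7: r1 = -1, r2 = 2, r3 = 10
step 8: r1 = 1, r2 = 2, r3 = 10
step 9: r1 = 1, r2 = 2, r3 = 8
This matches the record at every step.

no error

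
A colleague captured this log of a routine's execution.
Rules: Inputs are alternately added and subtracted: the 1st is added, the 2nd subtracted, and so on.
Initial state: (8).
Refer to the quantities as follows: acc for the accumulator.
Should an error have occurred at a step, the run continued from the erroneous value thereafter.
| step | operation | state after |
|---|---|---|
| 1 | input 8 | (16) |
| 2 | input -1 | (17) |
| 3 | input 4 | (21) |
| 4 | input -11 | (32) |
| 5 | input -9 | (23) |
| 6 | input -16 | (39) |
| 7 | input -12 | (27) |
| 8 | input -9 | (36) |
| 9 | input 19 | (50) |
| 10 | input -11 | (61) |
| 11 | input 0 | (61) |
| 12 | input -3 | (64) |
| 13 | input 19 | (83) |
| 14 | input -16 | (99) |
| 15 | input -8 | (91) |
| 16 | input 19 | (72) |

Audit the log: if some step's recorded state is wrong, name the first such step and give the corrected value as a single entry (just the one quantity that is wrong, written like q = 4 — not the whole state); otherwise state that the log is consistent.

step 9, acc = 55

Recomputing the run from the initial state:
step 1: acc = 16
step 2: acc = 17
step 3: acc = 21
step 4: acc = 32
step 5: acc = 23
step 6: acc = 39
step 7: acc = 27
step 8: acc = 36
step 9: acc = 55
step 10: acc = 66
step 11: acc = 66
step 12: acc = 69
step 13: acc = 88
step 14: acc = 104
step 15: acc = 96
step 16: acc = 77
The first disagreement with the log is at step 9, where the value should be acc = 55.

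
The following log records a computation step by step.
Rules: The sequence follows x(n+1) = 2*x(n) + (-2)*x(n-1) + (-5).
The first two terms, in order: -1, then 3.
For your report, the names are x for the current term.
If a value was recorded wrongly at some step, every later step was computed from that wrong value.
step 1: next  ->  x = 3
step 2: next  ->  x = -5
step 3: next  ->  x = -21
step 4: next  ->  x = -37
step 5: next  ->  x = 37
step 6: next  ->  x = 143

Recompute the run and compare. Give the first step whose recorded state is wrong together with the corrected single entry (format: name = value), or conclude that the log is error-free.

step 5, x = -37

Recomputing the run from the initial state:
step 1: x = 3
step 2: x = -5
step 3: x = -21
step 4: x = -37
step 5: x = -37
step 6: x = -5
The first disagreement with the log is at step 5, where the value should be x = -37.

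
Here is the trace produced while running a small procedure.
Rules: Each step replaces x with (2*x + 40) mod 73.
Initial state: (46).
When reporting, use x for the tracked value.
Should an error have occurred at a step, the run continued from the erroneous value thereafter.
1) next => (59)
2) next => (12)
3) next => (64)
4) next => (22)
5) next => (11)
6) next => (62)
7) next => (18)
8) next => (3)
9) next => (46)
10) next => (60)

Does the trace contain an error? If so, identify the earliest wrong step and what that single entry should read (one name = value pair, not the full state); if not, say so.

step 10, x = 59

Recomputing the run from the initial state:
step 1: x = 59
step 2: x = 12
step 3: x = 64
step 4: x = 22
step 5: x = 11
step 6: x = 62
step 7: x = 18
step 8: x = 3
step 9: x = 46
step 10: x = 59
The first disagreement with the trace is at step 10, where the value should be x = 59.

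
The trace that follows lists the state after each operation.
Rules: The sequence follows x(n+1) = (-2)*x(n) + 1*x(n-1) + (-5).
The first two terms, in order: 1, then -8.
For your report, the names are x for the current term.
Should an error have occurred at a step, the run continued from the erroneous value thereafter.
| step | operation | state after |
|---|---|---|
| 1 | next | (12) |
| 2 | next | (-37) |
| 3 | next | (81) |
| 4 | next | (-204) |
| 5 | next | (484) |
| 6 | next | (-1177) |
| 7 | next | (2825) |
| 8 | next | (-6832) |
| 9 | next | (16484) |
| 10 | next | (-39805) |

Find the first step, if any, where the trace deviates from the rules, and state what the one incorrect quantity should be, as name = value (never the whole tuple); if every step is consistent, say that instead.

step 7, x = 2833

Recomputing the run from the initial state:
step 1: x = 12
step 2: x = -37
step 3: x = 81
step 4: x = -204
step 5: x = 484
step 6: x = -1177
step 7: x = 2833
step 8: x = -6848
step 9: x = 16524
step 10: x = -39901
The first disagreement with the trace is at step 7, where the value should be x = 2833.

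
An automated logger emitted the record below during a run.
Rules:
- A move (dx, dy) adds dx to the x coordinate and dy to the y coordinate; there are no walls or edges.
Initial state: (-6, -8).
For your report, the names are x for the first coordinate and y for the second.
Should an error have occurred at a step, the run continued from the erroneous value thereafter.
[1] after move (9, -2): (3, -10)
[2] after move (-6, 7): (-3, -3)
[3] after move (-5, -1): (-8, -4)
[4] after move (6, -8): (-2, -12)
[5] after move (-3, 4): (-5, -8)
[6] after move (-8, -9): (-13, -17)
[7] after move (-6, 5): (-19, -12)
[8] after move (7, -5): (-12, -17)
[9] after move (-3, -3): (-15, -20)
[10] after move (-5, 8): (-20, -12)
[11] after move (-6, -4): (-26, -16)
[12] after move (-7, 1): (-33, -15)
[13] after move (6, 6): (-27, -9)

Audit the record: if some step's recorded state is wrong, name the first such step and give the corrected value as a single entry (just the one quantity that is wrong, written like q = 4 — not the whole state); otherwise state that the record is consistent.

step 1: x = -6 + (9) = 3, y = -8 + (-2) = -10 -> in agreement
step 2: x = 3 + (-6) = -3, y = -10 + (7) = -3 -> verified
step 3: x = -3 + (-5) = -8, y = -3 + (-1) = -4 -> verified
step 4: x = -8 + (6) = -2, y = -4 + (-8) = -12 -> same as recorded
step 5: x = -2 + (-3) = -5, y = -12 + (4) = -8 -> same as recorded
step 6: x = -5 + (-8) = -13, y = -8 + (-9) = -17 -> checks out
step 7: x = -13 + (-6) = -19, y = -17 + (5) = -12 -> consistent with the record
step 8: x = -19 + (7) = -12, y = -12 + (-5) = -17 -> verified
step 9: x = -12 + (-3) = -15, y = -17 + (-3) = -20 -> confirmed correct
step 10: x = -15 + (-5) = -20, y = -20 + (8) = -12 -> confirmed correct
step 11: x = -20 + (-6) = -26, y = -12 + (-4) = -16 -> confirmed correct
step 12: x = -26 + (-7) = -33, y = -16 + (1) = -15 -> matches
step 13: x = -33 + (6) = -27, y = -15 + (6) = -9 -> checks out
The whole run recomputes cleanly — no discrepancies.

no error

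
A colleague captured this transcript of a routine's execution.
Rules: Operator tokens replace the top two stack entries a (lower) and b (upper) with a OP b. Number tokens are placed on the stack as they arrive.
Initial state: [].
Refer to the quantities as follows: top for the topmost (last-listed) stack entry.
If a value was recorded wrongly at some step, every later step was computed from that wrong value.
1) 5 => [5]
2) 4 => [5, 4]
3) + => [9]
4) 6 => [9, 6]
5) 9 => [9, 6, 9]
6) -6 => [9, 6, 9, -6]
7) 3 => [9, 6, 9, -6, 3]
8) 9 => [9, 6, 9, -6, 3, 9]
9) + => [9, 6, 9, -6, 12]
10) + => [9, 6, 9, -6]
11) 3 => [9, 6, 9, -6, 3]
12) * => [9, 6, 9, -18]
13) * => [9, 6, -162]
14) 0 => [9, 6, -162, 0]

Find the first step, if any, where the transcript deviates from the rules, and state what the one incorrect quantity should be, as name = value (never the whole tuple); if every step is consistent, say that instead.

Recomputing the run from the initial state:
step 1: [5]
step 2: [5, 4]
step 3: [9]
step 4: [9, 6]
step 5: [9, 6, 9]
step 6: [9, 6, 9, -6]
step 7: [9, 6, 9, -6, 3]
step 8: [9, 6, 9, -6, 3, 9]
step 9: [9, 6, 9, -6, 12]
step 10: [9, 6, 9, 6]
step 11: [9, 6, 9, 6, 3]
step 12: [9, 6, 9, 18]
step 13: [9, 6, 162]
step 14: [9, 6, 162, 0]
The first disagreement with the transcript is at step 10, where the value should be top = 6.

step 10, top = 6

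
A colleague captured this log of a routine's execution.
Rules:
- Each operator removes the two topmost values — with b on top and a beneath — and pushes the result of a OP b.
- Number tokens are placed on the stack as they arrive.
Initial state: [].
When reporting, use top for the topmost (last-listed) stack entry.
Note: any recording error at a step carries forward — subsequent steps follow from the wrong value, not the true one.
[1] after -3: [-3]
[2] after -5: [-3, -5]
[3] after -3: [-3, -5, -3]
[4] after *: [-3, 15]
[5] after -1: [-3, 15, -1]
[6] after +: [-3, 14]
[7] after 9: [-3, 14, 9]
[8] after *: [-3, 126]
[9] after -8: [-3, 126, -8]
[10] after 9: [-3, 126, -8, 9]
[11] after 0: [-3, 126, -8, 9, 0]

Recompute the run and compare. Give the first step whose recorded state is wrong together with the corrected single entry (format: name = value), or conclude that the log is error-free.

Step 1: push -3: top = -3 — same as recorded.
Step 2: push -5: top = -5 — confirmed correct.
Step 3: push -3: top = -3 — same as recorded.
Step 4: -5 * -3 = 15 — agrees with the log.
Step 5: push -1: top = -1 — in agreement.
Step 6: 15 + -1 = 14 — agrees with the log.
Step 7: push 9: top = 9 — consistent with the log.
Step 8: 14 * 9 = 126 — checks out.
Step 9: push -8: top = -8 — checks out.
Step 10: push 9: top = 9 — same as recorded.
Step 11: push 0: top = 0 — matches.
All entries verified; no error found.

no error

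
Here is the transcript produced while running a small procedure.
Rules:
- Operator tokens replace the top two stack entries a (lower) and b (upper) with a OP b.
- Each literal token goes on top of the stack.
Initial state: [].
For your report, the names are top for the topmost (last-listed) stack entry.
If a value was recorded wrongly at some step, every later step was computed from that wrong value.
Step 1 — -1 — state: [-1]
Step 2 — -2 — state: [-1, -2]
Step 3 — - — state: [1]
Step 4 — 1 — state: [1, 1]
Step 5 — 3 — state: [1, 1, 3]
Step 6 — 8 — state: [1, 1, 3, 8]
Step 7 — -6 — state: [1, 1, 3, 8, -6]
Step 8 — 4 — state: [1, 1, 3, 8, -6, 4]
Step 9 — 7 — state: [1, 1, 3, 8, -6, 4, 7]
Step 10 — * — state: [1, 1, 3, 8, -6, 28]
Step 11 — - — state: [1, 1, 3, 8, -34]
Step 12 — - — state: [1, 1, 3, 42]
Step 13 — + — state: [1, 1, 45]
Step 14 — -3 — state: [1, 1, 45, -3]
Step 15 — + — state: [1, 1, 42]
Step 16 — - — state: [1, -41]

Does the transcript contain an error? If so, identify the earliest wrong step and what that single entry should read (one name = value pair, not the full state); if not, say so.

Recomputing the run from the initial state:
step 1: [-1]
step 2: [-1, -2]
step 3: [1]
step 4: [1, 1]
step 5: [1, 1, 3]
step 6: [1, 1, 3, 8]
step 7: [1, 1, 3, 8, -6]
step 8: [1, 1, 3, 8, -6, 4]
step 9: [1, 1, 3, 8, -6, 4, 7]
step 10: [1, 1, 3, 8, -6, 28]
step 11: [1, 1, 3, 8, -34]
step 12: [1, 1, 3, 42]
step 13: [1, 1, 45]
step 14: [1, 1, 45, -3]
step 15: [1, 1, 42]
step 16: [1, -41]
This matches the transcript at every step.

no error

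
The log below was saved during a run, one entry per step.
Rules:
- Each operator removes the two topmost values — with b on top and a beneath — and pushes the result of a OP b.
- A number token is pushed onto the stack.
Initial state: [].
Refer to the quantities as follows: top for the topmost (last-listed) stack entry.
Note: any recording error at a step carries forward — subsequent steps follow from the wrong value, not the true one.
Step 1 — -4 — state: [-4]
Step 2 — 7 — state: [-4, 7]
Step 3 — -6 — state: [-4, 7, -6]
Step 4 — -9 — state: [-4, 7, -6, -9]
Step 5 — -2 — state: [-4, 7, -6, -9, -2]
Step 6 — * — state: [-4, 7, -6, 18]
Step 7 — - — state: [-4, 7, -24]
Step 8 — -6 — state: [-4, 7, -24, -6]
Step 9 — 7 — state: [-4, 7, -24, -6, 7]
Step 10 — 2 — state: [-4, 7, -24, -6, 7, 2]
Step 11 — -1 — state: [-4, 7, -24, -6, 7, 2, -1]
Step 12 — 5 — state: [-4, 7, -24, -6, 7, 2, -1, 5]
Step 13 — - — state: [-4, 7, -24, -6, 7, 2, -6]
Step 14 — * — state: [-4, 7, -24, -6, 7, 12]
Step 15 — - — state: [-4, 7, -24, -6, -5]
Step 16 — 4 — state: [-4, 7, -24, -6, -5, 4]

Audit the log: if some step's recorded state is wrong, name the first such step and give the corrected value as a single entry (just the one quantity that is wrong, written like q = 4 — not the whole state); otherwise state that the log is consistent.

Recomputing the run from the initial state:
step 1: [-4]
step 2: [-4, 7]
step 3: [-4, 7, -6]
step 4: [-4, 7, -6, -9]
step 5: [-4, 7, -6, -9, -2]
step 6: [-4, 7, -6, 18]
step 7: [-4, 7, -24]
step 8: [-4, 7, -24, -6]
step 9: [-4, 7, -24, -6, 7]
step 10: [-4, 7, -24, -6, 7, 2]
step 11: [-4, 7, -24, -6, 7, 2, -1]
step 12: [-4, 7, -24, -6, 7, 2, -1, 5]
step 13: [-4, 7, -24, -6, 7, 2, -6]
step 14: [-4, 7, -24, -6, 7, -12]
step 15: [-4, 7, -24, -6, 19]
step 16: [-4, 7, -24, -6, 19, 4]
The first disagreement with the log is at step 14, where the value should be top = -12.

step 14, top = -12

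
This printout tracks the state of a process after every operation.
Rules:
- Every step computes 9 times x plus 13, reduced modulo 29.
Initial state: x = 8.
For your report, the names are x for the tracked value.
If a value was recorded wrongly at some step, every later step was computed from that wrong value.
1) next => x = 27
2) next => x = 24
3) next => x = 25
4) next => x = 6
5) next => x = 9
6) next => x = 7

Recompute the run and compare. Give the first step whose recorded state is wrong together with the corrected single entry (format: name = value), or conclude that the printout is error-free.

1. x = (9*8 + 13) mod 29 = 27 (no discrepancy)
2. x = (9*27 + 13) mod 29 = 24 (no discrepancy)
3. x = (9*24 + 13) mod 29 = 26 (not what was recorded)
Step 3 is the first one off; corrected, x = 26.

step 3, x = 26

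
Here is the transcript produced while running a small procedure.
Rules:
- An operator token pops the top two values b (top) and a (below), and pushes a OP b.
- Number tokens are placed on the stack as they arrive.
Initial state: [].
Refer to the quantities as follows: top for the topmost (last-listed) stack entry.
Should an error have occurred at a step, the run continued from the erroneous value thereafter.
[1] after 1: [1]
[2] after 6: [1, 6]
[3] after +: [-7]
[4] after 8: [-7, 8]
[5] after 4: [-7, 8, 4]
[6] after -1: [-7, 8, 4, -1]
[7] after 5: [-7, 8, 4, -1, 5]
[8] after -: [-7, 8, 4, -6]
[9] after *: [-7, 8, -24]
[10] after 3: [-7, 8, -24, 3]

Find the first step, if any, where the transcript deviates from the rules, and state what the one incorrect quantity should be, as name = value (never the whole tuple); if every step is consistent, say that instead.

1. push 1: top = 1 (no discrepancy)
2. push 6: top = 6 (no discrepancy)
3. 1 + 6 = 7 (the recorded entry deviates here)
Conclusion: step 3 carries the first error; the entry should be top = 7.

step 3, top = 7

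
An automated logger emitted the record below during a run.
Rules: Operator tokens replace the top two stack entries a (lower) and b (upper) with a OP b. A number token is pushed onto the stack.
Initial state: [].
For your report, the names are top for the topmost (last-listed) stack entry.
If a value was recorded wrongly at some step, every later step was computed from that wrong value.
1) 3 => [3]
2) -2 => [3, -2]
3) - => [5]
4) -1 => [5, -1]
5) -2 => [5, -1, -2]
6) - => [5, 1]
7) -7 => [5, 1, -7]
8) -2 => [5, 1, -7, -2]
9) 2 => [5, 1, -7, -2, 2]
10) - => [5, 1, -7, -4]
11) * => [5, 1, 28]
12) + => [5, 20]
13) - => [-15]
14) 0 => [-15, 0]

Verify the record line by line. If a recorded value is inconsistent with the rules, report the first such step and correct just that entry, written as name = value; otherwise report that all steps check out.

Recomputing the run from the initial state:
step 1: [3]
step 2: [3, -2]
step 3: [5]
step 4: [5, -1]
step 5: [5, -1, -2]
step 6: [5, 1]
step 7: [5, 1, -7]
step 8: [5, 1, -7, -2]
step 9: [5, 1, -7, -2, 2]
step 10: [5, 1, -7, -4]
step 11: [5, 1, 28]
step 12: [5, 29]
step 13: [-24]
step 14: [-24, 0]
The first disagreement with the record is at step 12, where the value should be top = 29.

step 12, top = 29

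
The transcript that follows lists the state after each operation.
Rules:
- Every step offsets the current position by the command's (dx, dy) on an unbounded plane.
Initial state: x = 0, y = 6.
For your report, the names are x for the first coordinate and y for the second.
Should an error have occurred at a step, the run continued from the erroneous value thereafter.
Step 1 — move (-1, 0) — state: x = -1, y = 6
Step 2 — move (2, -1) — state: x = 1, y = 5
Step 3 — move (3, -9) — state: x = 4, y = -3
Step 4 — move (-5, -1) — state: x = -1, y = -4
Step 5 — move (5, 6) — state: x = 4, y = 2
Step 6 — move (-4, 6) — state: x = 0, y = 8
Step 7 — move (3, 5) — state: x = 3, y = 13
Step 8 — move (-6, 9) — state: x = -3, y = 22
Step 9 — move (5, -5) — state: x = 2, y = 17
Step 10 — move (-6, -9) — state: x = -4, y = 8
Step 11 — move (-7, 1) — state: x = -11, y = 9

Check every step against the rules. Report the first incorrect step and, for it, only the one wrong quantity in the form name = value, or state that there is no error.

Recomputing the run from the initial state:
step 1: x = -1, y = 6
step 2: x = 1, y = 5
step 3: x = 4, y = -4
step 4: x = -1, y = -5
step 5: x = 4, y = 1
step 6: x = 0, y = 7
step 7: x = 3, y = 12
step 8: x = -3, y = 21
step 9: x = 2, y = 16
step 10: x = -4, y = 7
step 11: x = -11, y = 8
The first disagreement with the transcript is at step 3, where the value should be y = -4.

step 3, y = -4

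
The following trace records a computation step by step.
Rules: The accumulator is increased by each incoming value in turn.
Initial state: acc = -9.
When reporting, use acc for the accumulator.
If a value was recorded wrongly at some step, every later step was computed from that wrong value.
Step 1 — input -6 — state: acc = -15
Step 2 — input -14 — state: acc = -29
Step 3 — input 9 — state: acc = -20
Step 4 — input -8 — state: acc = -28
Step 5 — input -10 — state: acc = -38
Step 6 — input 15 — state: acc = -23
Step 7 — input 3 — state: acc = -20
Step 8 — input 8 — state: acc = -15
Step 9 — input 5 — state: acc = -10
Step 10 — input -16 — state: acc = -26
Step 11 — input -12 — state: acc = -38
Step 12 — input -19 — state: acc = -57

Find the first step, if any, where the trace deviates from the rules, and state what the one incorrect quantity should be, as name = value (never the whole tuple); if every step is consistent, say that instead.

step 1: acc = -9 + -6 = -15 -> in agreement
step 2: acc = -15 + -14 = -29 -> agrees with the trace
step 3: acc = -29 + 9 = -20 -> checks out
step 4: acc = -20 + -8 = -28 -> consistent with the trace
step 5: acc = -28 + -10 = -38 -> exactly as logged
step 6: acc = -38 + 15 = -23 -> same as recorded
step 7: acc = -23 + 3 = -20 -> consistent with the trace
step 8: acc = -20 + 8 = -12 -> the recorded entry deviates here
The earliest wrong entry is at step 8: it should read acc = -12.

step 8, acc = -12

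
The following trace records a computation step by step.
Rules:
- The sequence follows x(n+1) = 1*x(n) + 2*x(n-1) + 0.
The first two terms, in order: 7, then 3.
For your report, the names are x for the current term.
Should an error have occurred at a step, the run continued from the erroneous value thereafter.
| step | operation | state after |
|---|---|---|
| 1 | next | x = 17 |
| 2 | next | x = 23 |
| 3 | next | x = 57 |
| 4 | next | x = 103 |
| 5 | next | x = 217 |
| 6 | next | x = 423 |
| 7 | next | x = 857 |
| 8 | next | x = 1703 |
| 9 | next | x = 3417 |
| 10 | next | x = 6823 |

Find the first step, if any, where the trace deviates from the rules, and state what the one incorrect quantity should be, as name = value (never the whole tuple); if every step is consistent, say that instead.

no error

Step 1: x = 1*(3) + (2)*(7) + (0) = 17 — no discrepancy.
Step 2: x = 1*(17) + (2)*(3) + (0) = 23 — verified.
Step 3: x = 1*(23) + (2)*(17) + (0) = 57 — verified.
Step 4: x = 1*(57) + (2)*(23) + (0) = 103 — confirmed correct.
Step 5: x = 1*(103) + (2)*(57) + (0) = 217 — verified.
Step 6: x = 1*(217) + (2)*(103) + (0) = 423 — same as recorded.
Step 7: x = 1*(423) + (2)*(217) + (0) = 857 — no discrepancy.
Step 8: x = 1*(857) + (2)*(423) + (0) = 1703 — matches.
Step 9: x = 1*(1703) + (2)*(857) + (0) = 3417 — checks out.
Step 10: x = 1*(3417) + (2)*(1703) + (0) = 6823 — checks out.
Each recorded entry agrees with the recomputation.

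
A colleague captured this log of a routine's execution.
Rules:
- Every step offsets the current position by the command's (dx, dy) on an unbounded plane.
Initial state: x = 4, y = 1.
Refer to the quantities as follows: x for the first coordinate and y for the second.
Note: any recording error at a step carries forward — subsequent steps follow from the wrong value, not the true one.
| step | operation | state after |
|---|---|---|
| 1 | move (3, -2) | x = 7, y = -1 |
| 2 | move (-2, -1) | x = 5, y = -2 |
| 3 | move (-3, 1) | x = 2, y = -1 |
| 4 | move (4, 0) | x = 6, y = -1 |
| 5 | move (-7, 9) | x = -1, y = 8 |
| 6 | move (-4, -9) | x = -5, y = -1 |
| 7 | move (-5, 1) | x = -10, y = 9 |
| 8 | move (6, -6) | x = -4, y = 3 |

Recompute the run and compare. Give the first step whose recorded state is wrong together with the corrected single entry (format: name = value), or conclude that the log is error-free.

step 7, y = 0

Recomputing the run from the initial state:
step 1: x = 7, y = -1
step 2: x = 5, y = -2
step 3: x = 2, y = -1
step 4: x = 6, y = -1
step 5: x = -1, y = 8
step 6: x = -5, y = -1
step 7: x = -10, y = 0
step 8: x = -4, y = -6
The first disagreement with the log is at step 7, where the value should be y = 0.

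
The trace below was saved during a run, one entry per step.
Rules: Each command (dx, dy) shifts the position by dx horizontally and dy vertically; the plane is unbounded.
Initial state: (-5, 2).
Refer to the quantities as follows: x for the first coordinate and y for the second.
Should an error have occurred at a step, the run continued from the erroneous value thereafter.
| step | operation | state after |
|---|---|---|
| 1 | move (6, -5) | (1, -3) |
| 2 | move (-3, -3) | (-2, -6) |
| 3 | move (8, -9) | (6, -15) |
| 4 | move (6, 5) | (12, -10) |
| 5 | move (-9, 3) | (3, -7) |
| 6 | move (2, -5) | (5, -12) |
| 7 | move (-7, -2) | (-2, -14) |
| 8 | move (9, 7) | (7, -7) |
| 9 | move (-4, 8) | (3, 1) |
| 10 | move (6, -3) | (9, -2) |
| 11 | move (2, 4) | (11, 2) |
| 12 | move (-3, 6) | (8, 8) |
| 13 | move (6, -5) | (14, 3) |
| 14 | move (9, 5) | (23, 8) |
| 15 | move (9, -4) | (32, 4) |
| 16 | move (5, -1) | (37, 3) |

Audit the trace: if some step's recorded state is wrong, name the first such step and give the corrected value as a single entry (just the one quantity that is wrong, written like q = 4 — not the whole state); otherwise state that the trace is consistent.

Recomputing the run from the initial state:
step 1: x = 1, y = -3
step 2: x = -2, y = -6
step 3: x = 6, y = -15
step 4: x = 12, y = -10
step 5: x = 3, y = -7
step 6: x = 5, y = -12
step 7: x = -2, y = -14
step 8: x = 7, y = -7
step 9: x = 3, y = 1
step 10: x = 9, y = -2
step 11: x = 11, y = 2
step 12: x = 8, y = 8
step 13: x = 14, y = 3
step 14: x = 23, y = 8
step 15: x = 32, y = 4
step 16: x = 37, y = 3
This matches the trace at every step.

no error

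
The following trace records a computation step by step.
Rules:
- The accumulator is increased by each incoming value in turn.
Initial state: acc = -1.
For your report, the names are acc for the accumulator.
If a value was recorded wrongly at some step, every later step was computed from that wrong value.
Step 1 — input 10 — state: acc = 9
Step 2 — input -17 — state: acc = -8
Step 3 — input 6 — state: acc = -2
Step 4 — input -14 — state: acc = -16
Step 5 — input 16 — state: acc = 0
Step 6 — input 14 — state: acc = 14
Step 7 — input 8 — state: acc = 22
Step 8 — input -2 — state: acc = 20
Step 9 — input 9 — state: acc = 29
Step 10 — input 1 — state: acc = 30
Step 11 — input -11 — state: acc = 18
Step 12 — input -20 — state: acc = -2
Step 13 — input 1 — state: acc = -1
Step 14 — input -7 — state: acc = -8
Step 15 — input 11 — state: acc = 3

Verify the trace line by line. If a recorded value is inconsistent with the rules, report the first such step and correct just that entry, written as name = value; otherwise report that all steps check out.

step 11, acc = 19

step 1: acc = -1 + 10 = 9 -> matches
step 2: acc = 9 + -17 = -8 -> verified
step 3: acc = -8 + 6 = -2 -> exactly as logged
step 4: acc = -2 + -14 = -16 -> checks out
step 5: acc = -16 + 16 = 0 -> matches
step 6: acc = 0 + 14 = 14 -> matches
step 7: acc = 14 + 8 = 22 -> same as recorded
step 8: acc = 22 + -2 = 20 -> exactly as logged
step 9: acc = 20 + 9 = 29 -> verified
step 10: acc = 29 + 1 = 30 -> no discrepancy
step 11: acc = 30 + -11 = 19 -> the trace disagrees here
Step 11 is the first one off; corrected, acc = 19.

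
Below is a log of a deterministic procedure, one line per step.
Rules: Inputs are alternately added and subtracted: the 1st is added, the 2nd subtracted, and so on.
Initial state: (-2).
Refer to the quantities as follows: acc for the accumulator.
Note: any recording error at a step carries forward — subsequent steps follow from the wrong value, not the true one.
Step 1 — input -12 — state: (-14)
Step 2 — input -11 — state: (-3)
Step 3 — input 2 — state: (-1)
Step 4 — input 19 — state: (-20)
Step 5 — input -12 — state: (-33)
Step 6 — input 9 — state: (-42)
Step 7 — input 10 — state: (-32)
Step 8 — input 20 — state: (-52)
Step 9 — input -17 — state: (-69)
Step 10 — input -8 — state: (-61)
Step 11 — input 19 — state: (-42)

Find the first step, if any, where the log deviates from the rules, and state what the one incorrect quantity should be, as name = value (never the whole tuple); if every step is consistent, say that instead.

step 5, acc = -32

1. acc = -2 + -12 = -14 (matches)
2. acc = -14 - -11 = -3 (checks out)
3. acc = -3 + 2 = -1 (matches)
4. acc = -1 - 19 = -20 (matches)
5. acc = -20 + -12 = -32 (a discrepancy with the log)
Step 5 is the first one off; corrected, acc = -32.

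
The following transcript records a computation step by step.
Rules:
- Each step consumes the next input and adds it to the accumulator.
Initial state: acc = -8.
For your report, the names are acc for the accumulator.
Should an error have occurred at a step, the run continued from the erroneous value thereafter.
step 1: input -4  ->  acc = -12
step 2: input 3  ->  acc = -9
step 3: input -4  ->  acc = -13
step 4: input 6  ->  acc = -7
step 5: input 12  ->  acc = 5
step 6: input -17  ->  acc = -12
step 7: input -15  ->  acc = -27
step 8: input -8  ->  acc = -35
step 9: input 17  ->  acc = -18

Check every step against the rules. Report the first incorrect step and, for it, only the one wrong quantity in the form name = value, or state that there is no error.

1. acc = -8 + -4 = -12 (confirmed correct)
2. acc = -12 + 3 = -9 (in agreement)
3. acc = -9 + -4 = -13 (agrees with the transcript)
4. acc = -13 + 6 = -7 (matches)
5. acc = -7 + 12 = 5 (same as recorded)
6. acc = 5 + -17 = -12 (exactly as logged)
7. acc = -12 + -15 = -27 (agrees with the transcript)
8. acc = -27 + -8 = -35 (consistent with the transcript)
9. acc = -35 + 17 = -18 (checks out)
The recomputation confirms every line.

no error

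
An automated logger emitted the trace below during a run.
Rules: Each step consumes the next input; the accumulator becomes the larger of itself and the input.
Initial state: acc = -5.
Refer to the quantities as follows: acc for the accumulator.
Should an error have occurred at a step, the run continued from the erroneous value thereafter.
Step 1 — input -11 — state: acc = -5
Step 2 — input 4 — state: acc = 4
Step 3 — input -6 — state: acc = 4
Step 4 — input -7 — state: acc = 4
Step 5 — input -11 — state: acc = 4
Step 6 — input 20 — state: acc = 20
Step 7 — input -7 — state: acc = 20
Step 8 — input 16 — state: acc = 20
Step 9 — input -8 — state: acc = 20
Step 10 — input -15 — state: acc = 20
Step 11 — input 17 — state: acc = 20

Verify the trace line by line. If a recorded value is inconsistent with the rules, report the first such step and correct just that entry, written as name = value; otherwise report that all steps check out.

no error

Recomputing the run from the initial state:
step 1: acc = -5
step 2: acc = 4
step 3: acc = 4
step 4: acc = 4
step 5: acc = 4
step 6: acc = 20
step 7: acc = 20
step 8: acc = 20
step 9: acc = 20
step 10: acc = 20
step 11: acc = 20
This matches the trace at every step.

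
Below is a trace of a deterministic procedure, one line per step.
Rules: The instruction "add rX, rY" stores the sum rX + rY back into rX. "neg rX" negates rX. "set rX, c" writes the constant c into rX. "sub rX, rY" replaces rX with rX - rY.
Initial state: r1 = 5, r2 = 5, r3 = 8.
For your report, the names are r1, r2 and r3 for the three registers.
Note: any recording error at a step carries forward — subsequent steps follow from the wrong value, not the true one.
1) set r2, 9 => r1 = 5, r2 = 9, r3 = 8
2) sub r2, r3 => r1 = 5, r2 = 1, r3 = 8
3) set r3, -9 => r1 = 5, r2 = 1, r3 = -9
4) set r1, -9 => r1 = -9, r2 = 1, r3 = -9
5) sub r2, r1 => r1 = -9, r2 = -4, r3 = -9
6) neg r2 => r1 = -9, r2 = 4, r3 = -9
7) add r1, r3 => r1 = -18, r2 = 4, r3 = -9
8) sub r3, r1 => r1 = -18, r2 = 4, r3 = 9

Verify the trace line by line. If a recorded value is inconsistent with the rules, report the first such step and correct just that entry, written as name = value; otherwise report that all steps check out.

step 5, r2 = 10

Recomputing the run from the initial state:
step 1: r1 = 5, r2 = 9, r3 = 8
step 2: r1 = 5, r2 = 1, r3 = 8
step 3: r1 = 5, r2 = 1, r3 = -9
step 4: r1 = -9, r2 = 1, r3 = -9
step 5: r1 = -9, r2 = 10, r3 = -9
step 6: r1 = -9, r2 = -10, r3 = -9
step 7: r1 = -18, r2 = -10, r3 = -9
step 8: r1 = -18, r2 = -10, r3 = 9
The first disagreement with the trace is at step 5, where the value should be r2 = 10.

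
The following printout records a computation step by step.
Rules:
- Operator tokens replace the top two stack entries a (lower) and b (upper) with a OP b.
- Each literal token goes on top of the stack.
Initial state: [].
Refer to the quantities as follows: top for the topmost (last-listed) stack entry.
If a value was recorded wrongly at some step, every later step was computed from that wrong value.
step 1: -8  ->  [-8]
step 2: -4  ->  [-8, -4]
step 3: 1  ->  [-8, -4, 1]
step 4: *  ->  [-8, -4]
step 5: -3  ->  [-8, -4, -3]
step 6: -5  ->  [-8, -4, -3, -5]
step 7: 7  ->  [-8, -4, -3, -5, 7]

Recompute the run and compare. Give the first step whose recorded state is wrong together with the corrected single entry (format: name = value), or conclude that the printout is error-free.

1. push -8: top = -8 (matches)
2. push -4: top = -4 (exactly as logged)
3. push 1: top = 1 (checks out)
4. -4 * 1 = -4 (verified)
5. push -3: top = -3 (no discrepancy)
6. push -5: top = -5 (consistent with the printout)
7. push 7: top = 7 (exactly as logged)
All steps check out; nothing to correct.

no error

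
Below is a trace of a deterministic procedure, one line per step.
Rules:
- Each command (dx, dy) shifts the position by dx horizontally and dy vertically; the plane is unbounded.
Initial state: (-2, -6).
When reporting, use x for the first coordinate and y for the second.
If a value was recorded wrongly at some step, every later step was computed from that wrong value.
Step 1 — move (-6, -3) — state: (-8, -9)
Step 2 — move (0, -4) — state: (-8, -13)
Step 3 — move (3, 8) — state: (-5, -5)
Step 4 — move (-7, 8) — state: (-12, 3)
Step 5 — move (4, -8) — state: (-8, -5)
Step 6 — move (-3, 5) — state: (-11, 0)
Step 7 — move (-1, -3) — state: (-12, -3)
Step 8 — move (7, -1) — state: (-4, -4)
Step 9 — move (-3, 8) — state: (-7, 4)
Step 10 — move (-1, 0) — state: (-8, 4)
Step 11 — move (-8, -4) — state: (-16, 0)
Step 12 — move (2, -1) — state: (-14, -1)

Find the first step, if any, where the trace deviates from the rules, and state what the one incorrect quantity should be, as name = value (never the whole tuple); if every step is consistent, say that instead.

1. x = -2 + (-6) = -8, y = -6 + (-3) = -9 (verified)
2. x = -8 + (0) = -8, y = -9 + (-4) = -13 (checks out)
3. x = -8 + (3) = -5, y = -13 + (8) = -5 (verified)
4. x = -5 + (-7) = -12, y = -5 + (8) = 3 (no discrepancy)
5. x = -12 + (4) = -8, y = 3 + (-8) = -5 (same as recorded)
6. x = -8 + (-3) = -11, y = -5 + (5) = 0 (same as recorded)
7. x = -11 + (-1) = -12, y = 0 + (-3) = -3 (same as recorded)
8. x = -12 + (7) = -5, y = -3 + (-1) = -4 (a discrepancy with the trace)
First deviation found at step 8; the corrected entry is x = -5.

step 8, x = -5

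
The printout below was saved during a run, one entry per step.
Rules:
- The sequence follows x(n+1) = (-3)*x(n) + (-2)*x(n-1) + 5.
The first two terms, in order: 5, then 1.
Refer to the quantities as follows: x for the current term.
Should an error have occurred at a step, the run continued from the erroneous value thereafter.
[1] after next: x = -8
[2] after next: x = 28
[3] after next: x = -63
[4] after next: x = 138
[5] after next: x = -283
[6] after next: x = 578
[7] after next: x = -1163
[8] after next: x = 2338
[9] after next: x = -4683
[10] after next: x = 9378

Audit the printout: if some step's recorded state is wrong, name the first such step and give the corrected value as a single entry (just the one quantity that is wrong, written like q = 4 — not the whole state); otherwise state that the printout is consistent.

step 2, x = 27

1. x = -3*(1) + (-2)*(5) + (5) = -8 (matches)
2. x = -3*(-8) + (-2)*(1) + (5) = 27 (a discrepancy with the printout)
The earliest wrong entry is at step 2: it should read x = 27.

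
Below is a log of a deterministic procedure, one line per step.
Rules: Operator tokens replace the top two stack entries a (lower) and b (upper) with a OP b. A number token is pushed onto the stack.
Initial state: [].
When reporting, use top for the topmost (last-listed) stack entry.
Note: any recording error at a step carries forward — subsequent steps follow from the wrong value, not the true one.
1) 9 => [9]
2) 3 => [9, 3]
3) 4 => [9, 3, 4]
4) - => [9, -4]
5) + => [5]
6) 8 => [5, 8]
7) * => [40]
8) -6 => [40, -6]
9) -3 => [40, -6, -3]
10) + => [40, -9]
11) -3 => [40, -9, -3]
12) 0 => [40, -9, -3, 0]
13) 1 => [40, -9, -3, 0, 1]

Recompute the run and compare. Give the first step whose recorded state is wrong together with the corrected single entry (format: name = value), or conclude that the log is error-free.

step 4, top = -1

step 1: push 9: top = 9 -> agrees with the log
step 2: push 3: top = 3 -> in agreement
step 3: push 4: top = 4 -> no discrepancy
step 4: 3 - 4 = -1 -> a discrepancy with the log
First deviation found at step 4; the corrected entry is top = -1.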